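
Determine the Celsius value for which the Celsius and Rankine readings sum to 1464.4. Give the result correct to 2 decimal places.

347.40°C

Let C be the Celsius reading. The Rankine reading is R = 1.8·C + 491.67.
Require C + R = 1464.4: (2.8)·C + 491.67 = 1464.4.
C = (1464.4 - 491.67) / (2.8) = 347.40.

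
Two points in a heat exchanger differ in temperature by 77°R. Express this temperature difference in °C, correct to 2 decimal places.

42.78°C

For a temperature interval the offset drops out; only the factor 5/9 applies.
77 × 5/9 = 42.78.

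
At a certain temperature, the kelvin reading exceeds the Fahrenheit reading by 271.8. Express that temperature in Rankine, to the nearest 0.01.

422.71°R

Let x be the kelvin reading; then the Fahrenheit reading is 1.8·x - 459.67.
(1.8·x - 459.67) - x = -271.8  ⇒  (0.8)·x = 187.87  ⇒  x = 234.8375 K.
In Celsius: 234.8375 - 273.15 = -38.3125°C.
In Rankine: -38.3125 × 1.8 + 491.67 = 422.71°R.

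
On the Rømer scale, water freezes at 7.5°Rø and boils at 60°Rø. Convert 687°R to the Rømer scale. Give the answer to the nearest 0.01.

64.47°Rø

First in Celsius: (687 - 491.67) × 5/9 = 108.5167°C.
Linearly onto the Rømer scale: 7.5 + (108.5167 / 100) × (60 - 7.5) = 64.47°Rø.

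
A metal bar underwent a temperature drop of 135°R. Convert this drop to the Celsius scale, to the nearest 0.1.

75.0°C

Only the scale ratio 5/9 matters for a change in temperature.
135 × 5/9 = 75.0.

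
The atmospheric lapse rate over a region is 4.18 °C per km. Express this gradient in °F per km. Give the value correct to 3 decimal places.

7.524 °F/km

The quantity depends on a temperature interval, so only the ratio of degree sizes applies; the offset between the scales is irrelevant.
A change of 1°C is a change of 1.8°F, so 4.18 × 1.8 = 7.524.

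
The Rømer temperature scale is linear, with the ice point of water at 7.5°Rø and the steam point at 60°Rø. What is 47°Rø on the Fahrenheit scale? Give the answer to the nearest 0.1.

167.4°F

Linear interpolation between the fixed points: C = (47 - 7.5) × 100 / (60 - 7.5) = 75.2381°C.
Then 75.2381 × 1.8 + 32 = 167.4°F.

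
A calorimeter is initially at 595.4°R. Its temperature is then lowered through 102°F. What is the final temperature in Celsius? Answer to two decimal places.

Initial temperature in Celsius: (595.4 - 491.67) × 5/9 = 57.6278°C.
The 102°F change is an interval, so only the factor 5/9 applies: -102 × 5/9 = -56.6667°C.
Final Celsius temperature: 57.6278 - 56.6667 = 0.9611°C.

0.96°C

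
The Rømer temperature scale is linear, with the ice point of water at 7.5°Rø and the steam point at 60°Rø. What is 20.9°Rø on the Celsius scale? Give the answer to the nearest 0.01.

25.52°C

Linear interpolation between the fixed points: C = (20.9 - 7.5) × 100 / (60 - 7.5) = 25.5238°C.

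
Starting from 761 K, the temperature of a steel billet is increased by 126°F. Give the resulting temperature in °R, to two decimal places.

Initial temperature in Celsius: 761 - 273.15 = 487.8500°C.
The 126°F change is an interval, so only the factor 5/9 applies: +126 × 5/9 = +70.0000°C.
Final Celsius temperature: 487.8500 + 70.0000 = 557.8500°C.
In Rankine: 557.8500 × 1.8 + 491.67 = 1495.80°R.

1495.80°R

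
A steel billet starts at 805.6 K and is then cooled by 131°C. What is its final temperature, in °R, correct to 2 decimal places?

Initial temperature in Celsius: 805.6 - 273.15 = 532.4500°C.
Final Celsius temperature: 532.4500 - 131.0000 = 401.4500°C.
In Rankine: 401.4500 × 1.8 + 491.67 = 1214.28°R.

1214.28°R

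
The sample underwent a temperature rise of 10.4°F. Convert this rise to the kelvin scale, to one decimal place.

5.8 K

An interval of 1°F corresponds to 5/9 K.
10.4 × 5/9 = 5.8.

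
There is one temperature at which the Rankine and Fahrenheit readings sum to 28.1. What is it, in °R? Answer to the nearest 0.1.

Let R be the Rankine reading. The Fahrenheit reading is F = 1·R - 459.67.
Require R + F = 28.1: (2)·R - 459.67 = 28.1.
R = (28.1 + 459.67) / (2) = 243.9.

243.9°R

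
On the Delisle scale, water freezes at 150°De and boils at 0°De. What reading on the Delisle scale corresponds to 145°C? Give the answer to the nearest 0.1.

-67.5°De

Linearly onto the Delisle scale: 150 + (145.0000 / 100) × (0 - 150) = -67.5°De.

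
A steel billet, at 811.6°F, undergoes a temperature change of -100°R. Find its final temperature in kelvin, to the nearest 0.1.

Initial temperature in Celsius: (811.6 - 32) × 5/9 = 433.1111°C.
The 100°R change is an interval, so only the factor 5/9 applies: -100 × 5/9 = -55.5556°C.
Final Celsius temperature: 433.1111 - 55.5556 = 377.5556°C.
In kelvin: 377.5556 + 273.15 = 650.7 K.

650.7 K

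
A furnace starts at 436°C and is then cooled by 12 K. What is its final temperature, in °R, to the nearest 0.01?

The 12 K change is an interval; Kelvin and Celsius degrees are the same size, so ΔC = -12°C.
Final Celsius temperature: 436.0000 - 12.0000 = 424.0000°C.
In Rankine: 424.0000 × 1.8 + 491.67 = 1254.87°R.

1254.87°R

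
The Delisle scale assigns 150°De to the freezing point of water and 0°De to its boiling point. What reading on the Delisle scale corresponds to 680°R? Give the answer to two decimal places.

First in Celsius: (680 - 491.67) × 5/9 = 104.6278°C.
Linearly onto the Delisle scale: 150 + (104.6278 / 100) × (0 - 150) = -6.94°De.

-6.94°De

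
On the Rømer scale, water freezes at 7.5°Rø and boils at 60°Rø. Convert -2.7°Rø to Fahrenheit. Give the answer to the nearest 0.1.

-3.0°F

Linear interpolation between the fixed points: C = (-2.7 - 7.5) × 100 / (60 - 7.5) = -19.4286°C.
Then -19.4286 × 1.8 + 32 = -3.0°F.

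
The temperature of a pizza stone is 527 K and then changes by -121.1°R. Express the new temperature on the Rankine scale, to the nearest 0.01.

Initial temperature in Celsius: 527 - 273.15 = 253.8500°C.
The 121.1°R change is an interval, so only the factor 5/9 applies: -121.1 × 5/9 = -67.2778°C.
Final Celsius temperature: 253.8500 - 67.2778 = 186.5722°C.
In Rankine: 186.5722 × 1.8 + 491.67 = 827.50°R.

827.50°R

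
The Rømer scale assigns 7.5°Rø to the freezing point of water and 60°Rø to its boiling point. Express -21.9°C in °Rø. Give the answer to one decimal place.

Linearly onto the Rømer scale: 7.5 + (-21.9000 / 100) × (60 - 7.5) = -4.0°Rø.

-4.0°Rø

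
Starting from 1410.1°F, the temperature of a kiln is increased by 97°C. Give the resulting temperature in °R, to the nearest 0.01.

Initial temperature in Celsius: (1410.1 - 32) × 5/9 = 765.6111°C.
Final Celsius temperature: 765.6111 + 97.0000 = 862.6111°C.
In Rankine: 862.6111 × 1.8 + 491.67 = 2044.37°R.

2044.37°R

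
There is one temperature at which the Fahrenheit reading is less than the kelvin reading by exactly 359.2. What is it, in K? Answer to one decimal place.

125.6 K

Let K be the kelvin reading. The Fahrenheit reading is F = 1.8·K - 459.67.
Require F - K = -359.2: (0.8)·K - 459.67 = -359.2.
K = (-359.2 + 459.67) / (0.8) = 125.6.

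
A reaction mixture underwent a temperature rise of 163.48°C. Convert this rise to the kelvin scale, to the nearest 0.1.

Celsius and kelvin degrees are the same size, so the interval is unchanged: 163.5.

163.5 K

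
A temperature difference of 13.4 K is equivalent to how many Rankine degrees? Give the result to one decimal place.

24.1°R

Only the scale ratio 1.8 matters for a change in temperature.
13.4 × 1.8 = 24.1.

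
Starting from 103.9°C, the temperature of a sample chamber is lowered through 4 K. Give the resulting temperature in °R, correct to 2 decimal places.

The 4 K change is an interval; Kelvin and Celsius degrees are the same size, so ΔC = -4°C.
Final Celsius temperature: 103.9000 - 4.0000 = 99.9000°C.
In Rankine: 99.9000 × 1.8 + 491.67 = 671.49°R.

671.49°R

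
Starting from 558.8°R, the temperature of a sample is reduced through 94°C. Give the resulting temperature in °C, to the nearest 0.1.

Initial temperature in Celsius: (558.8 - 491.67) × 5/9 = 37.2944°C.
Final Celsius temperature: 37.2944 - 94.0000 = -56.7056°C.

-56.7°C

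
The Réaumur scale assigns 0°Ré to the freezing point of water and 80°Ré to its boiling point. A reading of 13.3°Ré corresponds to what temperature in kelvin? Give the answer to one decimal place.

Linear interpolation between the fixed points: C = (13.3 - 0) × 100 / (80 - 0) = 16.6250°C.
Then 16.6250 + 273.15 = 289.8 K.

289.8 K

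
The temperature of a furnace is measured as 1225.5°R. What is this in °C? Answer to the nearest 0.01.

407.68°C

In Celsius: (1225.5 - 491.67) × 5/9 = 407.6833°C.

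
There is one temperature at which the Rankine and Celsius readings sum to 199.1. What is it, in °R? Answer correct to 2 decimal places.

Let R be the Rankine reading. The Celsius reading is C = 5/9·R - 273.15.
Require R + C = 199.1: (14/9)·R - 273.15 = 199.1.
R = (199.1 + 273.15) / (14/9) = 303.59.

303.59°R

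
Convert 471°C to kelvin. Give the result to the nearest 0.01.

In kelvin: 471.0000 + 273.15 = 744.15 K.

744.15 K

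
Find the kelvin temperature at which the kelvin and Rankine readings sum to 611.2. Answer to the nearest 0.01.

218.29 K

Let K be the kelvin reading. The Rankine reading is R = 1.8·K.
Require K + R = 611.2: (2.8)·K = 611.2.
K = (611.2) / (2.8) = 218.29.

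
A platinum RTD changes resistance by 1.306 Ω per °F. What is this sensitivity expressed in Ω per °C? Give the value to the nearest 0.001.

The quantity depends on a temperature interval, so only the ratio of degree sizes applies; the offset between the scales is irrelevant.
A change of 1°C is a change of 1.8°F, so per °C the value is 1.306 × 1.8 = 2.351.

2.351 Ω per °C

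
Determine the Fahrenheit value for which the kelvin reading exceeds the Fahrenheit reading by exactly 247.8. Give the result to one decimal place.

17.0°F

Let F be the Fahrenheit reading. The kelvin reading is K = 5/9·F + 255.372.
Require K - F = 247.8: (-4/9)·F + 255.372 = 247.8.
F = (247.8 - 255.372) / (-4/9) = 17.0.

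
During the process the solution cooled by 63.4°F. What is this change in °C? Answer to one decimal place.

35.2°C

Only the scale ratio 5/9 matters for a change in temperature.
63.4 × 5/9 = 35.2.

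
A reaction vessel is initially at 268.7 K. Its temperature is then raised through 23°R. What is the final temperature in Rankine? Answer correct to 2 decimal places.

Initial temperature in Celsius: 268.7 - 273.15 = -4.4500°C.
The 23°R change is an interval, so only the factor 5/9 applies: +23 × 5/9 = +12.7778°C.
Final Celsius temperature: -4.4500 + 12.7778 = 8.3278°C.
In Rankine: 8.3278 × 1.8 + 491.67 = 506.66°R.

506.66°R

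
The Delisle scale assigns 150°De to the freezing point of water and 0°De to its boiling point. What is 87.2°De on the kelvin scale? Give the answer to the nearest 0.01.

Linear interpolation between the fixed points: C = (87.2 - 150) × 100 / (0 - 150) = 41.8667°C.
Then 41.8667 + 273.15 = 315.02 K.

315.02 K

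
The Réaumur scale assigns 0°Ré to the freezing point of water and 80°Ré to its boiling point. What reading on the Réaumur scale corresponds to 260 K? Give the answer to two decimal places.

First in Celsius: 260 - 273.15 = -13.1500°C.
Linearly onto the Réaumur scale: 0 + (-13.1500 / 100) × (80 - 0) = -10.52°Ré.

-10.52°Ré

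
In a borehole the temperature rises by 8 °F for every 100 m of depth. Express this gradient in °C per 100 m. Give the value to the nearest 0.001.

4.444 °C/100 m

Since only a temperature interval is involved, the additive offset between the scales drops out.
A change of 1°F is a change of 5/9°C, so 8 × 5/9 = 4.444.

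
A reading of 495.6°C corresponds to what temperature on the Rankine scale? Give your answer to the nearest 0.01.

1383.75°R

In Rankine: 495.6000 × 1.8 + 491.67 = 1383.75°R.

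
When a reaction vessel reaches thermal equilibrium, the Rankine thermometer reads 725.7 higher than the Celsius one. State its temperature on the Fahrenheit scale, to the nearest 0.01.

Let x be the Celsius reading; then the Rankine reading is 1.8·x + 491.67.
(1.8·x + 491.67) - x = 725.7  ⇒  (0.8)·x = 234.03  ⇒  x = 292.5375°C.
In Fahrenheit: 292.5375 × 1.8 + 32 = 558.57°F.

558.57°F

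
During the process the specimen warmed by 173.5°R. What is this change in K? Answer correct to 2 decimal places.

Only the scale ratio 5/9 matters for a change in temperature.
173.5 × 5/9 = 96.39.

96.39 K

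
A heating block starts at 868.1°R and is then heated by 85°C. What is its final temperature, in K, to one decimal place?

567.3 K

Initial temperature in Celsius: (868.1 - 491.67) × 5/9 = 209.1278°C.
Final Celsius temperature: 209.1278 + 85.0000 = 294.1278°C.
In kelvin: 294.1278 + 273.15 = 567.3 K.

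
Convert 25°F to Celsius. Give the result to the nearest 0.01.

In Celsius: (25 - 32) × 5/9 = -3.8889°C.

-3.89°C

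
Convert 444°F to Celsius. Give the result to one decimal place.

228.9°C

In Celsius: (444 - 32) × 5/9 = 228.8889°C.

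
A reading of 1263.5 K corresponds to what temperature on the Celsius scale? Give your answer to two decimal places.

In Celsius: 1263.5 - 273.15 = 990.3500°C.

990.35°C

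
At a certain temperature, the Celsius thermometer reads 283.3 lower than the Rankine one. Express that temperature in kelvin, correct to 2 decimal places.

12.69 K

Let x be the Rankine reading; then the Celsius reading is 5/9·x - 273.15.
(5/9·x - 273.15) - x = -283.3  ⇒  (-4/9)·x = -10.15  ⇒  x = 22.8375°R.
In Celsius: (22.8375 - 491.67) × 5/9 = -260.4625°C.
In kelvin: -260.4625 + 273.15 = 12.69 K.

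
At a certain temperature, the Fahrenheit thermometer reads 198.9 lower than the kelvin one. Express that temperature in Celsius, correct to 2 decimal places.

52.81°C

Let x be the kelvin reading; then the Fahrenheit reading is 1.8·x - 459.67.
(1.8·x - 459.67) - x = -198.9  ⇒  (0.8)·x = 260.77  ⇒  x = 325.9625 K.
In Celsius: 325.9625 - 273.15 = 52.81°C.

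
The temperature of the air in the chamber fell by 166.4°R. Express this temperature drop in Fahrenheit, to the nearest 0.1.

166.4°F

Rankine and Fahrenheit degrees are the same size, so the interval is unchanged: 166.4.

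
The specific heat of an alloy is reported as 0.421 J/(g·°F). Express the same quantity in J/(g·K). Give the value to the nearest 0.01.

The quantity depends on a temperature interval, so only the ratio of degree sizes applies; the offset between the scales is irrelevant.
A change of 1 K is a change of 1.8°F, so per K the value is 0.421 × 1.8 = 0.76.

0.76 J/(g·K)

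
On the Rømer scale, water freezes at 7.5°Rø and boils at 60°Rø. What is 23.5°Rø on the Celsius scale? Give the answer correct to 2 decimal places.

30.48°C

Linear interpolation between the fixed points: C = (23.5 - 7.5) × 100 / (60 - 7.5) = 30.4762°C.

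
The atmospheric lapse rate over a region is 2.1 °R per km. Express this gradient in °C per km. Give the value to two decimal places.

The quantity depends on a temperature interval, so only the ratio of degree sizes applies; the offset between the scales is irrelevant.
A change of 1°R is a change of 5/9°C, so 2.1 × 5/9 = 1.17.

1.17 °C/km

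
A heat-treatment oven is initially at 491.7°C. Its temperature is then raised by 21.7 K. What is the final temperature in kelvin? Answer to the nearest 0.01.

The 21.7 K change is an interval; Kelvin and Celsius degrees are the same size, so ΔC = +21.7°C.
Final Celsius temperature: 491.7000 + 21.7000 = 513.4000°C.
In kelvin: 513.4000 + 273.15 = 786.55 K.

786.55 K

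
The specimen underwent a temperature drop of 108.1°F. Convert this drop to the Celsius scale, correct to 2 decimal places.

60.06°C

Only the scale ratio 5/9 matters for a change in temperature.
108.1 × 5/9 = 60.06.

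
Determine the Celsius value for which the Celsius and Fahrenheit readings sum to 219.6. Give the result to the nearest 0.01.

67.00°C

Let C be the Celsius reading. The Fahrenheit reading is F = 1.8·C + 32.
Require C + F = 219.6: (2.8)·C + 32 = 219.6.
C = (219.6 - 32) / (2.8) = 67.00.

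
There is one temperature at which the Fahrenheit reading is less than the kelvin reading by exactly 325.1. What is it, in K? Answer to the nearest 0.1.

Let K be the kelvin reading. The Fahrenheit reading is F = 1.8·K - 459.67.
Require F - K = -325.1: (0.8)·K - 459.67 = -325.1.
K = (-325.1 + 459.67) / (0.8) = 168.2.

168.2 K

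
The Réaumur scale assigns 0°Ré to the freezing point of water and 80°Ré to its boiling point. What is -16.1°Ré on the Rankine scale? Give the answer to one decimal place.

Linear interpolation between the fixed points: C = (-16.1 - 0) × 100 / (80 - 0) = -20.1250°C.
Then -20.1250 × 1.8 + 491.67 = 455.4°R.

455.4°R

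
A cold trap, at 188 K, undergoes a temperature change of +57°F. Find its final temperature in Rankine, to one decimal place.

Initial temperature in Celsius: 188 - 273.15 = -85.1500°C.
The 57°F change is an interval, so only the factor 5/9 applies: +57 × 5/9 = +31.6667°C.
Final Celsius temperature: -85.1500 + 31.6667 = -53.4833°C.
In Rankine: -53.4833 × 1.8 + 491.67 = 395.4°R.

395.4°R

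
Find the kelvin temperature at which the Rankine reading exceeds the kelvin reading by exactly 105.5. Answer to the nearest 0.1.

131.9 K

Let K be the kelvin reading. The Rankine reading is R = 1.8·K.
Require R - K = 105.5: (0.8)·K = 105.5.
K = (105.5) / (0.8) = 131.9.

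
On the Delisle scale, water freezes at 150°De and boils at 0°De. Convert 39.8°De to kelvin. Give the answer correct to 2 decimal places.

346.62 K

Linear interpolation between the fixed points: C = (39.8 - 150) × 100 / (0 - 150) = 73.4667°C.
Then 73.4667 + 273.15 = 346.62 K.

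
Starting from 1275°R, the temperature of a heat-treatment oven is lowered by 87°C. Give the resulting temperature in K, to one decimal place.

621.3 K

Initial temperature in Celsius: (1275 - 491.67) × 5/9 = 435.1833°C.
Final Celsius temperature: 435.1833 - 87.0000 = 348.1833°C.
In kelvin: 348.1833 + 273.15 = 621.3 K.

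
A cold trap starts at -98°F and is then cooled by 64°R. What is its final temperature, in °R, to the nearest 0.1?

297.7°R

Initial temperature in Celsius: (-98 - 32) × 5/9 = -72.2222°C.
The 64°R change is an interval, so only the factor 5/9 applies: -64 × 5/9 = -35.5556°C.
Final Celsius temperature: -72.2222 - 35.5556 = -107.7778°C.
In Rankine: -107.7778 × 1.8 + 491.67 = 297.7°R.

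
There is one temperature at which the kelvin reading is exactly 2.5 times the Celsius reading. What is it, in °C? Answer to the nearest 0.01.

Let C be the Celsius reading. The kelvin reading is K = 1·C + 273.15.
Require K = 2.5·C: 1·C + 273.15 = 2.5·C.
(-1.5)·C = -273.15  ⇒  C = 182.10.

182.10°C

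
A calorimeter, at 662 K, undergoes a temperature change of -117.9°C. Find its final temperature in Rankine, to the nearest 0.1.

979.4°R

Initial temperature in Celsius: 662 - 273.15 = 388.8500°C.
Final Celsius temperature: 388.8500 - 117.9000 = 270.9500°C.
In Rankine: 270.9500 × 1.8 + 491.67 = 979.4°R.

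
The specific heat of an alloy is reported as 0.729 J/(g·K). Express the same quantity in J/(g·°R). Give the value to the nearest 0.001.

0.405 J/(g·°R)

The quantity depends on a temperature interval, so only the ratio of degree sizes applies; the offset between the scales is irrelevant.
A change of 1°R is a change of 5/9 K, so per °R the value is 0.729 × 5/9 = 0.405.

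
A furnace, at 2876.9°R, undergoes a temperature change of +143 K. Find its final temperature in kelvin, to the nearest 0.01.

Initial temperature in Celsius: (2876.9 - 491.67) × 5/9 = 1325.1278°C.
The 143 K change is an interval; Kelvin and Celsius degrees are the same size, so ΔC = +143°C.
Final Celsius temperature: 1325.1278 + 143.0000 = 1468.1278°C.
In kelvin: 1468.1278 + 273.15 = 1741.28 K.

1741.28 K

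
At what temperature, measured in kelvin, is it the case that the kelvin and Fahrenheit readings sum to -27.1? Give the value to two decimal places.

154.49 K

Let K be the kelvin reading. The Fahrenheit reading is F = 1.8·K - 459.67.
Require K + F = -27.1: (2.8)·K - 459.67 = -27.1.
K = (-27.1 + 459.67) / (2.8) = 154.49.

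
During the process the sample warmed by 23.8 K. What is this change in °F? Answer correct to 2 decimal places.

42.84°F

Only the scale ratio 1.8 matters for a change in temperature.
23.8 × 1.8 = 42.84.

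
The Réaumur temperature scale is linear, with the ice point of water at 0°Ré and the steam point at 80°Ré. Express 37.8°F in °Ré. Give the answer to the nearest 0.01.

First in Celsius: (37.8 - 32) × 5/9 = 3.2222°C.
Linearly onto the Réaumur scale: 0 + (3.2222 / 100) × (80 - 0) = 2.58°Ré.

2.58°Ré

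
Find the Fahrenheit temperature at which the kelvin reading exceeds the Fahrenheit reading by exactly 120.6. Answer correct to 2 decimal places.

303.24°F

Let F be the Fahrenheit reading. The kelvin reading is K = 5/9·F + 255.372.
Require K - F = 120.6: (-4/9)·F + 255.372 = 120.6.
F = (120.6 - 255.372) / (-4/9) = 303.24.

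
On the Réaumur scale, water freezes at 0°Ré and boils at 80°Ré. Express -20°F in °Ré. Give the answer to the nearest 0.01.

-23.11°Ré

First in Celsius: (-20 - 32) × 5/9 = -28.8889°C.
Linearly onto the Réaumur scale: 0 + (-28.8889 / 100) × (80 - 0) = -23.11°Ré.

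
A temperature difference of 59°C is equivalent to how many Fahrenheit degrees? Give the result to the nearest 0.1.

106.2°F

An interval of 1°C corresponds to 1.8°F.
59 × 1.8 = 106.2.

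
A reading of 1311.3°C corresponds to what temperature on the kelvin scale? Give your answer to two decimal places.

1584.45 K

In kelvin: 1311.3000 + 273.15 = 1584.45 K.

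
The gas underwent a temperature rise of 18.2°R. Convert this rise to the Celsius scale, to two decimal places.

Only the scale ratio 5/9 matters for a change in temperature.
18.2 × 5/9 = 10.11.

10.11°C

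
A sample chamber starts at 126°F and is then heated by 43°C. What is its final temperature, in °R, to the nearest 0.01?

Initial temperature in Celsius: (126 - 32) × 5/9 = 52.2222°C.
Final Celsius temperature: 52.2222 + 43.0000 = 95.2222°C.
In Rankine: 95.2222 × 1.8 + 491.67 = 663.07°R.

663.07°R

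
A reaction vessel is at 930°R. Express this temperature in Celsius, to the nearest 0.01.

In Celsius: (930 - 491.67) × 5/9 = 243.5167°C.

243.52°C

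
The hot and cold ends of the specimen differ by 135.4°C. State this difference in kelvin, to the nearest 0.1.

Celsius and kelvin degrees are the same size, so the interval is unchanged: 135.4.

135.4 K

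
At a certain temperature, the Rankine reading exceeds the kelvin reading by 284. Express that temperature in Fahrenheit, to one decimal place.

Let x be the kelvin reading; then the Rankine reading is 1.8·x.
(1.8·x) - x = 284  ⇒  (0.8)·x = 284  ⇒  x = 355.0000 K.
In Celsius: 355 - 273.15 = 81.8500°C.
In Fahrenheit: 81.8500 × 1.8 + 32 = 179.3°F.

179.3°F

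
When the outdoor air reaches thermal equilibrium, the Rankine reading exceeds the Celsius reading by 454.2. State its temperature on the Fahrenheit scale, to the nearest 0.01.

Let x be the Rankine reading; then the Celsius reading is 5/9·x - 273.15.
(5/9·x - 273.15) - x = -454.2  ⇒  (-4/9)·x = -181.05  ⇒  x = 407.3625°R.
In Celsius: (407.3625 - 491.67) × 5/9 = -46.8375°C.
In Fahrenheit: -46.8375 × 1.8 + 32 = -52.31°F.

-52.31°F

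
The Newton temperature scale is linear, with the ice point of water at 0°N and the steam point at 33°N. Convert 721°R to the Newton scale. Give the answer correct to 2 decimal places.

42.04°N

First in Celsius: (721 - 491.67) × 5/9 = 127.4056°C.
Linearly onto the Newton scale: 0 + (127.4056 / 100) × (33 - 0) = 42.04°N.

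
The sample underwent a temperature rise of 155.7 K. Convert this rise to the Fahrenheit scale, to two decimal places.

280.26°F

An interval of 1 K corresponds to 1.8°F.
155.7 × 1.8 = 280.26.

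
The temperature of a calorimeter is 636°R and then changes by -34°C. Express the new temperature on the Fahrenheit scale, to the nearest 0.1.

115.1°F

Initial temperature in Celsius: (636 - 491.67) × 5/9 = 80.1833°C.
Final Celsius temperature: 80.1833 - 34.0000 = 46.1833°C.
In Fahrenheit: 46.1833 × 1.8 + 32 = 115.1°F.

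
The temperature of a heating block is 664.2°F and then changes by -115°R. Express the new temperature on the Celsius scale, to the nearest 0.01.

Initial temperature in Celsius: (664.2 - 32) × 5/9 = 351.2222°C.
The 115°R change is an interval, so only the factor 5/9 applies: -115 × 5/9 = -63.8889°C.
Final Celsius temperature: 351.2222 - 63.8889 = 287.3333°C.

287.33°C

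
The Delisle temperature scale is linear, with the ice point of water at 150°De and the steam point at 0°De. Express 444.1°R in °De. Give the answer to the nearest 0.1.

First in Celsius: (444.1 - 491.67) × 5/9 = -26.4278°C.
Linearly onto the Delisle scale: 150 + (-26.4278 / 100) × (0 - 150) = 189.6°De.

189.6°De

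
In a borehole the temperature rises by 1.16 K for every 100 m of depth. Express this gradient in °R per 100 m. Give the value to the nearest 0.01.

The quantity depends on a temperature interval, so only the ratio of degree sizes applies; the offset between the scales is irrelevant.
A change of 1 K is a change of 1.8°R, so 1.16 × 1.8 = 2.09.

2.09 °R/100 m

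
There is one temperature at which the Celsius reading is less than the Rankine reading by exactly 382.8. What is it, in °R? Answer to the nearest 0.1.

Let R be the Rankine reading. The Celsius reading is C = 5/9·R - 273.15.
Require C - R = -382.8: (-4/9)·R - 273.15 = -382.8.
R = (-382.8 + 273.15) / (-4/9) = 246.7.

246.7°R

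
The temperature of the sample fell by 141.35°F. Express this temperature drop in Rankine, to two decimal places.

Fahrenheit and Rankine degrees are the same size, so the interval is unchanged: 141.35.

141.35°R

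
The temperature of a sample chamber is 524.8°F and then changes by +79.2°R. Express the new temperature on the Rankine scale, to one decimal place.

Initial temperature in Celsius: (524.8 - 32) × 5/9 = 273.7778°C.
The 79.2°R change is an interval, so only the factor 5/9 applies: +79.2 × 5/9 = +44.0000°C.
Final Celsius temperature: 273.7778 + 44.0000 = 317.7778°C.
In Rankine: 317.7778 × 1.8 + 491.67 = 1063.7°R.

1063.7°R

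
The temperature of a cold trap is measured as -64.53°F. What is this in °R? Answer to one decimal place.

395.1°R

In Celsius: (-64.53 - 32) × 5/9 = -53.6278°C.
In Rankine: -53.6278 × 1.8 + 491.67 = 395.1°R.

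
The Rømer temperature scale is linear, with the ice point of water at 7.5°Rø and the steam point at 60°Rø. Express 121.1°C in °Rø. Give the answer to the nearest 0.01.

Linearly onto the Rømer scale: 7.5 + (121.1000 / 100) × (60 - 7.5) = 71.08°Rø.

71.08°Rø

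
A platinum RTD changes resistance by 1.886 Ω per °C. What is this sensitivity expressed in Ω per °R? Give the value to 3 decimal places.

Since only a temperature interval is involved, the additive offset between the scales drops out.
A change of 1°R is a change of 5/9°C, so per °R the value is 1.886 × 5/9 = 1.048.

1.048 Ω per °R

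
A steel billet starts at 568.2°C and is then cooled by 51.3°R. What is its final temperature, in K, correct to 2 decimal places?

812.85 K

The 51.3°R change is an interval, so only the factor 5/9 applies: -51.3 × 5/9 = -28.5000°C.
Final Celsius temperature: 568.2000 - 28.5000 = 539.7000°C.
In kelvin: 539.7000 + 273.15 = 812.85 K.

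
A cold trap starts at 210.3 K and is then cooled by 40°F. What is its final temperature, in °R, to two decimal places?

338.54°R

Initial temperature in Celsius: 210.3 - 273.15 = -62.8500°C.
The 40°F change is an interval, so only the factor 5/9 applies: -40 × 5/9 = -22.2222°C.
Final Celsius temperature: -62.8500 - 22.2222 = -85.0722°C.
In Rankine: -85.0722 × 1.8 + 491.67 = 338.54°R.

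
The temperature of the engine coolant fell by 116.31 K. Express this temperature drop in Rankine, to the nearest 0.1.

209.4°R

For a temperature interval the offset drops out; only the factor 1.8 applies.
116.31 × 1.8 = 209.4.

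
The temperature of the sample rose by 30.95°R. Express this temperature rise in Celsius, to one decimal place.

17.2°C

An interval of 1°R corresponds to 5/9°C.
30.95 × 5/9 = 17.2.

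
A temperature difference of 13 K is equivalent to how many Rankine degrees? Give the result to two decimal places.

For a temperature interval the offset drops out; only the factor 1.8 applies.
13 × 1.8 = 23.40.

23.40°R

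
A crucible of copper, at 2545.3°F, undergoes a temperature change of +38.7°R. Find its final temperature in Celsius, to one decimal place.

Initial temperature in Celsius: (2545.3 - 32) × 5/9 = 1396.2778°C.
The 38.7°R change is an interval, so only the factor 5/9 applies: +38.7 × 5/9 = +21.5000°C.
Final Celsius temperature: 1396.2778 + 21.5000 = 1417.7778°C.

1417.8°C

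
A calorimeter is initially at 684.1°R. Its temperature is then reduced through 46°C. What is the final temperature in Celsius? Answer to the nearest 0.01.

60.91°C

Initial temperature in Celsius: (684.1 - 491.67) × 5/9 = 106.9056°C.
Final Celsius temperature: 106.9056 - 46.0000 = 60.9056°C.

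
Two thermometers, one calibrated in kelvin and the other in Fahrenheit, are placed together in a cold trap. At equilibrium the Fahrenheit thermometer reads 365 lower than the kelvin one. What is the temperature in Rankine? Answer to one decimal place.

213.0°R

Let x be the kelvin reading; then the Fahrenheit reading is 1.8·x - 459.67.
(1.8·x - 459.67) - x = -365  ⇒  (0.8)·x = 94.67  ⇒  x = 118.3375 K.
In Celsius: 118.3375 - 273.15 = -154.8125°C.
In Rankine: -154.8125 × 1.8 + 491.67 = 213.0°R.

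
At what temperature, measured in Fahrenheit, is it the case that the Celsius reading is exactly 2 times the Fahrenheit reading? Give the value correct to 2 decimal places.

Let F be the Fahrenheit reading. The Celsius reading is C = 5/9·F - 17.7778.
Require C = 2·F: 5/9·F - 17.7778 = 2·F.
(-13/9)·F = 17.7778  ⇒  F = -12.31.

-12.31°F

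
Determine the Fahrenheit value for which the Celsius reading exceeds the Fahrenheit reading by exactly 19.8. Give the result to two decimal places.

Let F be the Fahrenheit reading. The Celsius reading is C = 5/9·F - 17.7778.
Require C - F = 19.8: (-4/9)·F - 17.7778 = 19.8.
F = (19.8 + 17.7778) / (-4/9) = -84.55.

-84.55°F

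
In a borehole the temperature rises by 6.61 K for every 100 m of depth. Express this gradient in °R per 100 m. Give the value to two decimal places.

The quantity depends on a temperature interval, so only the ratio of degree sizes applies; the offset between the scales is irrelevant.
A change of 1 K is a change of 1.8°R, so 6.61 × 1.8 = 11.90.

11.90 °R/100 m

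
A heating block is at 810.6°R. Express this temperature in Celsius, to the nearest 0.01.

In Celsius: (810.6 - 491.67) × 5/9 = 177.1833°C.

177.18°C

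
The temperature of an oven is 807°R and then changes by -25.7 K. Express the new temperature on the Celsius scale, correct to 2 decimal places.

149.48°C

Initial temperature in Celsius: (807 - 491.67) × 5/9 = 175.1833°C.
The 25.7 K change is an interval; Kelvin and Celsius degrees are the same size, so ΔC = -25.7°C.
Final Celsius temperature: 175.1833 - 25.7000 = 149.4833°C.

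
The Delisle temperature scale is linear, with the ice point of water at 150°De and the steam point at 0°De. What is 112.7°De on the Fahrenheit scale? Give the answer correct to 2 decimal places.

Linear interpolation between the fixed points: C = (112.7 - 150) × 100 / (0 - 150) = 24.8667°C.
Then 24.8667 × 1.8 + 32 = 76.76°F.

76.76°F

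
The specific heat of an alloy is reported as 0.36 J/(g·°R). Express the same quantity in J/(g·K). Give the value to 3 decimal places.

0.648 J/(g·K)

The quantity depends on a temperature interval, so only the ratio of degree sizes applies; the offset between the scales is irrelevant.
A change of 1 K is a change of 1.8°R, so per K the value is 0.36 × 1.8 = 0.648.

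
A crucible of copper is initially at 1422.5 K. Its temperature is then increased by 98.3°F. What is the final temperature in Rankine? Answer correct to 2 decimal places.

2658.80°R

Initial temperature in Celsius: 1422.5 - 273.15 = 1149.3500°C.
The 98.3°F change is an interval, so only the factor 5/9 applies: +98.3 × 5/9 = +54.6111°C.
Final Celsius temperature: 1149.3500 + 54.6111 = 1203.9611°C.
In Rankine: 1203.9611 × 1.8 + 491.67 = 2658.80°R.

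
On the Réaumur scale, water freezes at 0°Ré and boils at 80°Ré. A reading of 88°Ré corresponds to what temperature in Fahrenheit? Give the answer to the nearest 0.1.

Linear interpolation between the fixed points: C = (88 - 0) × 100 / (80 - 0) = 110.0000°C.
Then 110.0000 × 1.8 + 32 = 230.0°F.

230.0°F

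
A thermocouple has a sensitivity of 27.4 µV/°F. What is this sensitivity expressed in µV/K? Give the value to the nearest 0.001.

Since only a temperature interval is involved, the additive offset between the scales drops out.
A change of 1 K is a change of 1.8°F, so per K the value is 27.4 × 1.8 = 49.320.

49.320 µV/K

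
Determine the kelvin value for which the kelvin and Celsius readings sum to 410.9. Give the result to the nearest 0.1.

Let K be the kelvin reading. The Celsius reading is C = 1·K - 273.15.
Require K + C = 410.9: (2)·K - 273.15 = 410.9.
K = (410.9 + 273.15) / (2) = 342.0.

342.0 K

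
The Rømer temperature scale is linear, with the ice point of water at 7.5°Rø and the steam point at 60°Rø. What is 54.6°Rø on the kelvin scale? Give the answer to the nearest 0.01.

362.86 K

Linear interpolation between the fixed points: C = (54.6 - 7.5) × 100 / (60 - 7.5) = 89.7143°C.
Then 89.7143 + 273.15 = 362.86 K.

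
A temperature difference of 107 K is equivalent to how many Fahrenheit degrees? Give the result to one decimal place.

An interval of 1 K corresponds to 1.8°F.
107 × 1.8 = 192.6.

192.6°F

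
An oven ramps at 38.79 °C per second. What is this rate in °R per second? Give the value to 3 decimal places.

69.822 °R/second

Since only a temperature interval is involved, the additive offset between the scales drops out.
A change of 1°C is a change of 1.8°R, so 38.79 × 1.8 = 69.822.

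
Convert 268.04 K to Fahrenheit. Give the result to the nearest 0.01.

In Celsius: 268.04 - 273.15 = -5.1100°C.
In Fahrenheit: -5.1100 × 1.8 + 32 = 22.80°F.

22.80°F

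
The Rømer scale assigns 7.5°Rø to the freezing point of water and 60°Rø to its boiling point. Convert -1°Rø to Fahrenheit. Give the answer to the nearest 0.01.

2.86°F

Linear interpolation between the fixed points: C = (-1 - 7.5) × 100 / (60 - 7.5) = -16.1905°C.
Then -16.1905 × 1.8 + 32 = 2.86°F.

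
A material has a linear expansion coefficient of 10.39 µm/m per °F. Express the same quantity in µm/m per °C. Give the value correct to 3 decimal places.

The quantity depends on a temperature interval, so only the ratio of degree sizes applies; the offset between the scales is irrelevant.
A change of 1°C is a change of 1.8°F, so per °C the value is 10.39 × 1.8 = 18.702.

18.702 µm/m per °C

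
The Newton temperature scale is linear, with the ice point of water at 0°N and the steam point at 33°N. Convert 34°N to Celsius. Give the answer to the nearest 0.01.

Linear interpolation between the fixed points: C = (34 - 0) × 100 / (33 - 0) = 103.0303°C.

103.03°C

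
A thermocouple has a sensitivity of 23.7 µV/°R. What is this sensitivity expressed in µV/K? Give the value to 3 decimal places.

The quantity depends on a temperature interval, so only the ratio of degree sizes applies; the offset between the scales is irrelevant.
A change of 1 K is a change of 1.8°R, so per K the value is 23.7 × 1.8 = 42.660.

42.660 µV/K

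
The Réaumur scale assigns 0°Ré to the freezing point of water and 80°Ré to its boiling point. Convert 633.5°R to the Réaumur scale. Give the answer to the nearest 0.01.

First in Celsius: (633.5 - 491.67) × 5/9 = 78.7944°C.
Linearly onto the Réaumur scale: 0 + (78.7944 / 100) × (80 - 0) = 63.04°Ré.

63.04°Ré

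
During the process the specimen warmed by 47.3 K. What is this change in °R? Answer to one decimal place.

85.1°R

For a temperature interval the offset drops out; only the factor 1.8 applies.
47.3 × 1.8 = 85.1.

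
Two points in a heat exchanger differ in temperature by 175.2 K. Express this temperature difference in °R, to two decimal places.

315.36°R

For a temperature interval the offset drops out; only the factor 1.8 applies.
175.2 × 1.8 = 315.36.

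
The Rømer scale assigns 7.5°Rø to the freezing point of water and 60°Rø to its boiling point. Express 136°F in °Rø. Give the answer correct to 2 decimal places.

37.83°Rø

First in Celsius: (136 - 32) × 5/9 = 57.7778°C.
Linearly onto the Rømer scale: 7.5 + (57.7778 / 100) × (60 - 7.5) = 37.83°Rø.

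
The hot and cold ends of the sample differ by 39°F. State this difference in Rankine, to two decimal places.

Fahrenheit and Rankine degrees are the same size, so the interval is unchanged: 39.00.

39.00°R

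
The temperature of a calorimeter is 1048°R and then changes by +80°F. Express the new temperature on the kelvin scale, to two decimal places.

626.67 K

Initial temperature in Celsius: (1048 - 491.67) × 5/9 = 309.0722°C.
The 80°F change is an interval, so only the factor 5/9 applies: +80 × 5/9 = +44.4444°C.
Final Celsius temperature: 309.0722 + 44.4444 = 353.5167°C.
In kelvin: 353.5167 + 273.15 = 626.67 K.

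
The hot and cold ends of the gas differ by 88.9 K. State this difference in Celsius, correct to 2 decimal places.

88.90°C

Kelvin and Celsius degrees are the same size, so the interval is unchanged: 88.90.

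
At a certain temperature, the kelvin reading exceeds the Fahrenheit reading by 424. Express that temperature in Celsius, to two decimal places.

Let x be the kelvin reading; then the Fahrenheit reading is 1.8·x - 459.67.
(1.8·x - 459.67) - x = -424  ⇒  (0.8)·x = 35.67  ⇒  x = 44.5875 K.
In Celsius: 44.5875 - 273.15 = -228.56°C.

-228.56°C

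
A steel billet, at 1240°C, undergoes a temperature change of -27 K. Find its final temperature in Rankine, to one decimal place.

2675.1°R

The 27 K change is an interval; Kelvin and Celsius degrees are the same size, so ΔC = -27°C.
Final Celsius temperature: 1240.0000 - 27.0000 = 1213.0000°C.
In Rankine: 1213.0000 × 1.8 + 491.67 = 2675.1°R.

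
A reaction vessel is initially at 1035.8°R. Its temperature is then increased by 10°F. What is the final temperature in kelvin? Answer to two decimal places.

581.00 K

Initial temperature in Celsius: (1035.8 - 491.67) × 5/9 = 302.2944°C.
The 10°F change is an interval, so only the factor 5/9 applies: +10 × 5/9 = +5.5556°C.
Final Celsius temperature: 302.2944 + 5.5556 = 307.8500°C.
In kelvin: 307.8500 + 273.15 = 581.00 K.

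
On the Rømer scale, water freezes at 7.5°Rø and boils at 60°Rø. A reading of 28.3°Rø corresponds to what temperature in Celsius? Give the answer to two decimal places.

Linear interpolation between the fixed points: C = (28.3 - 7.5) × 100 / (60 - 7.5) = 39.6190°C.

39.62°C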